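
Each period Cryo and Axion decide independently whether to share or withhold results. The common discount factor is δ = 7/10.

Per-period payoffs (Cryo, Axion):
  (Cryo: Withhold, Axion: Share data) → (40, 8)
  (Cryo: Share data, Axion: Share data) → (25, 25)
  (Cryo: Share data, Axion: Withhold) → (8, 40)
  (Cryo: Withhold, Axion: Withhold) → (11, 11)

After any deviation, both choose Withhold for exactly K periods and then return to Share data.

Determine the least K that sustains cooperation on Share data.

Need Σ_{k=1}^{K} δ^k ≥ (40−25)/(25−11) = 1.0714 at δ = 7/10.
At K = 1 the sum is 0.7000 < 1.0714; at K = 2 it is 1.1900 ≥ 1.0714.
So the minimum punishment length is K = 2.

2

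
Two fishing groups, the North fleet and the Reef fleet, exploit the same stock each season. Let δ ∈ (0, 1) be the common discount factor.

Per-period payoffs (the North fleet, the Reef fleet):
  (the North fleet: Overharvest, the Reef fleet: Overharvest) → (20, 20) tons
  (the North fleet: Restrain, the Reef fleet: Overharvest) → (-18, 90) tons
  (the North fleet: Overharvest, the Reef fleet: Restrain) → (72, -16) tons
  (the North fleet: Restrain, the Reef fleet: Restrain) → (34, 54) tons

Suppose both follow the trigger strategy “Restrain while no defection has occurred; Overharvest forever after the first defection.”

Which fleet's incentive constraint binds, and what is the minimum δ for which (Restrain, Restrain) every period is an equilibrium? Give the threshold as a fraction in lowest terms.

the North fleet; δ ≥ 19/26

For the North fleet: deviation gain 72−34 = 38, per-period punishment loss 34−20 = 14. IC gives δ ≥ 38/52 = 19/26.
For the Reef fleet: gain 36, loss 34 per period, so δ ≥ 36/70 = 18/35.
The tighter constraint is the North fleet's, so cooperation needs δ ≥ 19/26.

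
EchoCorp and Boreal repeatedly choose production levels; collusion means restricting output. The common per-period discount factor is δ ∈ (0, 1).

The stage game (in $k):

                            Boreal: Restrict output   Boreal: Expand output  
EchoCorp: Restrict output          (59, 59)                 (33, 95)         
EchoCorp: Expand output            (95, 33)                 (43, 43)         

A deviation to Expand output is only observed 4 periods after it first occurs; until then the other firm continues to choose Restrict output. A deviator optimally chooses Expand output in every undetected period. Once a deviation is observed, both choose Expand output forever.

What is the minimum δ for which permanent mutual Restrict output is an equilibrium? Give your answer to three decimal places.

0.912

A deviator earns 95 for 4 periods, then 43 forever; cooperating earns 59 forever. Multiplying the IC by (1−δ):
59 ≥ 95(1−δ^4) + 43δ^4, so 52·δ^4 ≥ 36 and δ^4 ≥ 9/13.
δ ≥ (9/13)^(1/4) ≈ 0.912.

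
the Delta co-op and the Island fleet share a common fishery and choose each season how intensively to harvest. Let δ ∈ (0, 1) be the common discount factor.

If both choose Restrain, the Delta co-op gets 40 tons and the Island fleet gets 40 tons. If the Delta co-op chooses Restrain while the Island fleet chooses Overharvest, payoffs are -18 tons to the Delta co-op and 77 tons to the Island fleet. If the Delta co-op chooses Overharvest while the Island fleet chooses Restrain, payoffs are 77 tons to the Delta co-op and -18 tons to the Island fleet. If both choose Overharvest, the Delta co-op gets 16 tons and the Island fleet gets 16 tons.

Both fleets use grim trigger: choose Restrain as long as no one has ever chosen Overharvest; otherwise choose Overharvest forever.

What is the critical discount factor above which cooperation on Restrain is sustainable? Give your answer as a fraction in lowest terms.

Under grim trigger the critical discount factor is (T−C)/(T−P) with T = 77, C = 40, P = 16.
δ* = (77−40)/(77−16) = 37/61.

37/61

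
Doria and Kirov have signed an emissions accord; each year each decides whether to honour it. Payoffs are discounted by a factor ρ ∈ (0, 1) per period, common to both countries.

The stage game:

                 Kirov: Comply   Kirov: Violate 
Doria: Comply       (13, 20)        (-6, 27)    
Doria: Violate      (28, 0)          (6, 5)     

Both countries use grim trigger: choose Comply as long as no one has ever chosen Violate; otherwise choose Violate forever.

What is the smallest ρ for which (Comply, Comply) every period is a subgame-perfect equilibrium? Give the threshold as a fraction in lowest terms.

15/22

Doria: cooperation gives 13 each period; deviation gives 28 once then 6 forever.
  13/(1−ρ) ≥ 28 + 6ρ/(1−ρ) ⇒ ρ ≥ 15/22.
Kirov: cooperation gives 20 each period; deviation gives 27 once then 5 forever.
  ρ ≥ 7/22.
Both must hold, so the binding constraint is Doria's: ρ ≥ 15/22.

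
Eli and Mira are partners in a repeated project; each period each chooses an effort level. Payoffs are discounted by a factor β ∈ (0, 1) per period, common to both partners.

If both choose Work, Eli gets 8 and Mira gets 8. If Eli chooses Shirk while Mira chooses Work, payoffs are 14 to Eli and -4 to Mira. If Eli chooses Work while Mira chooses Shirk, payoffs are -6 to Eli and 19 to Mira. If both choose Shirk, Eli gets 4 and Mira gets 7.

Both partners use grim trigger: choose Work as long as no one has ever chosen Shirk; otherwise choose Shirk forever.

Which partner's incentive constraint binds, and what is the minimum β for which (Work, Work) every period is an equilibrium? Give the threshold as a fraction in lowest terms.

Mira; β ≥ 11/12

For Eli: deviation gain 14−8 = 6, per-period punishment loss 8−4 = 4. IC gives β ≥ 6/10 = 3/5.
For Mira: gain 11, loss 1 per period, so β ≥ 11/12.
The tighter constraint is Mira's, so cooperation needs β ≥ 11/12.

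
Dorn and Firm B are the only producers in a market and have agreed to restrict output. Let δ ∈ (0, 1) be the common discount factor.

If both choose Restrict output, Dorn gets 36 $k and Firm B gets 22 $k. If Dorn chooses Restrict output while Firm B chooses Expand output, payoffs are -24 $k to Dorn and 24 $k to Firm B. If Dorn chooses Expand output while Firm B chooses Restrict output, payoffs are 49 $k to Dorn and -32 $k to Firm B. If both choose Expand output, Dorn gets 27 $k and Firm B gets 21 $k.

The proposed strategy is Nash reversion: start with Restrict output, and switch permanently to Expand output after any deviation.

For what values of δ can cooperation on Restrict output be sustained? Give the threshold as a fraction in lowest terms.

2/3

Dorn's threshold: (49−36)/(49−27) = 13/22.
Firm B's threshold: (24−22)/(24−21) = 2/3.
13/22 < 2/3, so Firm B binds and δ* = 2/3.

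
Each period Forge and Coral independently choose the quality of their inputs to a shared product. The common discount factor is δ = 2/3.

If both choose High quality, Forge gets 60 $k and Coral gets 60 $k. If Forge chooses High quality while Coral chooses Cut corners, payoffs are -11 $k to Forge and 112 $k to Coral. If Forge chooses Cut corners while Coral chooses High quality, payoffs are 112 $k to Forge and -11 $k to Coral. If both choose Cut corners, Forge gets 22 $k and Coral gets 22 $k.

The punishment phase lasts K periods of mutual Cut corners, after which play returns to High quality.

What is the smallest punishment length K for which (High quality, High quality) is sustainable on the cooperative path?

No profitable deviation requires (60−22)(δ+…+δ^K) ≥ 112−60, i.e. δ+…+δ^K ≥ 26/19 ≈ 1.3684.
With δ = 2/3, the partial sums are K=1: 0.6667, K=2: 1.1111, K=3: 1.4074.
K = 3 is the first length at which the sum reaches 1.3684.

3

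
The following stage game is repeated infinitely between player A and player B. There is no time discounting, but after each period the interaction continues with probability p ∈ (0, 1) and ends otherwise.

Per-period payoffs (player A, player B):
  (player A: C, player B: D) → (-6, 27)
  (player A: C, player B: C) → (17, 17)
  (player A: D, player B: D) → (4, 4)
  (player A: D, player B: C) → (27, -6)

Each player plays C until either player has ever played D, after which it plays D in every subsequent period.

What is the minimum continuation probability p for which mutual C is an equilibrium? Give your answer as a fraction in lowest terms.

Expected cooperation value is 17 + p·17 + p²·17 + … = 17/(1−p); deviation gives 27 + p·4/(1−p).
17 ≥ 27(1−p) + 4p ⇒ 23p ≥ 10 ⇒ p ≥ 10/23.

10/23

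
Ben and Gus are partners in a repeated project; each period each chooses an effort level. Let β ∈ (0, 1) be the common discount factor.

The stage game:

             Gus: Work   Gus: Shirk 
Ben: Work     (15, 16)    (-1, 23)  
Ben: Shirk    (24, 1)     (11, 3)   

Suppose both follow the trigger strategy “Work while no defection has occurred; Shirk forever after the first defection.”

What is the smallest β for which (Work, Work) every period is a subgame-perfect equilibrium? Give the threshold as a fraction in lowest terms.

9/13

For Ben: deviation gain 24−15 = 9, per-period punishment loss 15−11 = 4. IC gives β ≥ 9/13.
For Gus: gain 7, loss 13 per period, so β ≥ 7/20.
The tighter constraint is Ben's, so cooperation needs β ≥ 9/13.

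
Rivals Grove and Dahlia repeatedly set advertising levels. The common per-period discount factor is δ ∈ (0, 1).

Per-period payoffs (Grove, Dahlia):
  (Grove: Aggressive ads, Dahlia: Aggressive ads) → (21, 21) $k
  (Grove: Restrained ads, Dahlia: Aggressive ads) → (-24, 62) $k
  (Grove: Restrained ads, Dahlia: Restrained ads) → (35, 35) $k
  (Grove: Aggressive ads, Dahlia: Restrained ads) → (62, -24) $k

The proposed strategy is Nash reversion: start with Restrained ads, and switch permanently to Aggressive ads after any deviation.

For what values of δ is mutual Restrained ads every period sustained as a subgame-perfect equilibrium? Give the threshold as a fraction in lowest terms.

27/41

35/(1−δ) ≥ 62 + 21δ/(1−δ)
35 ≥ 62 − 41δ
δ ≥ 27/41.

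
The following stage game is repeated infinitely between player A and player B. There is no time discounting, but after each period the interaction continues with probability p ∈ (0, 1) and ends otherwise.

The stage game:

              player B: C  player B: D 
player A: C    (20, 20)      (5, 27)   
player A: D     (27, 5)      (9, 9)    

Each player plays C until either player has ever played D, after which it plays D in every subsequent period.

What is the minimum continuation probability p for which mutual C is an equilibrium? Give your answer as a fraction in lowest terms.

With no time discounting, the continuation probability p plays the role of the discount factor.
Grim-trigger IC: 20/(1−p) ≥ 27 + 9p/(1−p) ⇒ p ≥ (27−20)/(27−9) = 7/18.

7/18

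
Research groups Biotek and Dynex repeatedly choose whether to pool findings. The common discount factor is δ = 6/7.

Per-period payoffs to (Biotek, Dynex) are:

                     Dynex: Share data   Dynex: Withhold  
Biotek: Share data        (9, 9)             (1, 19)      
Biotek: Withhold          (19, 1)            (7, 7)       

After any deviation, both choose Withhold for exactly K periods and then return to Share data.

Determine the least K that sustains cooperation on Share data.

12

Need Σ_{k=1}^{K} δ^k ≥ (19−9)/(9−7) = 5.0000 at δ = 6/7.
At K = 11 the sum is 4.8991 < 5.0000; at K = 12 it is 5.0564 ≥ 5.0000.
So the minimum punishment length is K = 12.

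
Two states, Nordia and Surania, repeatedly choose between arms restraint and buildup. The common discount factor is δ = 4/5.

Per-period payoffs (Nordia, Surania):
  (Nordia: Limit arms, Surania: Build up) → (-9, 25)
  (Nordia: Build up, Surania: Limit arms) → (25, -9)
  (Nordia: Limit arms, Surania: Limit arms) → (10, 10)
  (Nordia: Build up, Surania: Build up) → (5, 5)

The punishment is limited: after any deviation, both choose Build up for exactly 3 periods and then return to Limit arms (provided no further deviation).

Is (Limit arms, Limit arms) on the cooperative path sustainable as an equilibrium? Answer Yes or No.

No

IC: δ+…+δ^3 ≥ (25−10)/(10−5) = 3.
At δ = 4/5: partial sum = 1.9520 < 3.0000. Cooperation not sustainable.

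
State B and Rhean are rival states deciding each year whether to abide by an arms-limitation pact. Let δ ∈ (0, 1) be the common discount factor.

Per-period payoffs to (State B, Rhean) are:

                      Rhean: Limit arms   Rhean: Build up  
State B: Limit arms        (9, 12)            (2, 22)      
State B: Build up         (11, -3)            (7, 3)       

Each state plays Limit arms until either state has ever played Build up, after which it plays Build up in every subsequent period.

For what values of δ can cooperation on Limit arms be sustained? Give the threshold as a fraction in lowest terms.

10/19

State B's threshold: (11−9)/(11−7) = 1/2.
Rhean's threshold: (22−12)/(22−3) = 10/19.
1/2 < 10/19, so Rhean binds and δ* = 10/19.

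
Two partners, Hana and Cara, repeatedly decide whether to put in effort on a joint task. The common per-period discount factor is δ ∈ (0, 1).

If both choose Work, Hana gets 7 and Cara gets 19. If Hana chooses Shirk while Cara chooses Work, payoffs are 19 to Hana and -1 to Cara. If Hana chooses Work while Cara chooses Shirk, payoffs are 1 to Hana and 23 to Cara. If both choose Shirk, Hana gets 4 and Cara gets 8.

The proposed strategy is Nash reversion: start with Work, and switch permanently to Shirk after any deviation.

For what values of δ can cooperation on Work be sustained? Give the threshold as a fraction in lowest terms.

4/5

Hana: cooperation gives 7 each period; deviation gives 19 once then 4 forever.
  7/(1−δ) ≥ 19 + 4δ/(1−δ) ⇒ δ ≥ 12/15 = 4/5.
Cara: cooperation gives 19 each period; deviation gives 23 once then 8 forever.
  δ ≥ 4/15.
Both must hold, so the binding constraint is Hana's: δ ≥ 4/5.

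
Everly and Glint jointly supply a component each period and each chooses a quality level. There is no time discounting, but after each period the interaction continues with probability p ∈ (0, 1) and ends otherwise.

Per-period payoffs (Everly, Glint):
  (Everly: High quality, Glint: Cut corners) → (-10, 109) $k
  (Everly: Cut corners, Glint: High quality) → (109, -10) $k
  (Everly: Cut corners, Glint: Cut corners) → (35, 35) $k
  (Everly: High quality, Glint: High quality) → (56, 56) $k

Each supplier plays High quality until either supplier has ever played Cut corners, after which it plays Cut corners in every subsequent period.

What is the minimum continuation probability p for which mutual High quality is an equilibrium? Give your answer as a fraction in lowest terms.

With no time discounting, the continuation probability p plays the role of the discount factor.
Grim-trigger IC: 56/(1−p) ≥ 109 + 35p/(1−p) ⇒ p ≥ (109−56)/(109−35) = 53/74.

53/74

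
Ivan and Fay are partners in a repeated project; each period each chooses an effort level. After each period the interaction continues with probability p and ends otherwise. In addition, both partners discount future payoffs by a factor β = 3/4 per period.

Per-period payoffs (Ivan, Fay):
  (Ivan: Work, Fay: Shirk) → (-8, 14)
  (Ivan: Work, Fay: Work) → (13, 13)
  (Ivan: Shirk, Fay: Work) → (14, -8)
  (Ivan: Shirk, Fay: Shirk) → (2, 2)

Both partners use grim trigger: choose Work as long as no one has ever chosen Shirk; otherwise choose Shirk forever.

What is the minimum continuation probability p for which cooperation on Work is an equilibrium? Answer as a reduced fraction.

With continuation probability p and discount β, the effective per-period discount factor is βp.
Grim-trigger IC: βp ≥ (14−13)/(14−2) = 1/12.
So p ≥ (1/12)/(3/4) = 1/9.

1/9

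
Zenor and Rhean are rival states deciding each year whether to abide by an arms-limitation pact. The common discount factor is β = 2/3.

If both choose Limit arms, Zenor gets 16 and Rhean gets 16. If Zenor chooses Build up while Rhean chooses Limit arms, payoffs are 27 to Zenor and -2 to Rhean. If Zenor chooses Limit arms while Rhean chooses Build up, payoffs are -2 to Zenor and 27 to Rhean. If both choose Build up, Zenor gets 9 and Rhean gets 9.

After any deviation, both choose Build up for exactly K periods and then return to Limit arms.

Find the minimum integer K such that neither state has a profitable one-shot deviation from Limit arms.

Need Σ_{k=1}^{K} β^k ≥ (27−16)/(16−9) = 1.5714 at β = 2/3.
At K = 3 the sum is 1.4074 < 1.5714; at K = 4 it is 1.6049 ≥ 1.5714.
So the minimum punishment length is K = 4.

4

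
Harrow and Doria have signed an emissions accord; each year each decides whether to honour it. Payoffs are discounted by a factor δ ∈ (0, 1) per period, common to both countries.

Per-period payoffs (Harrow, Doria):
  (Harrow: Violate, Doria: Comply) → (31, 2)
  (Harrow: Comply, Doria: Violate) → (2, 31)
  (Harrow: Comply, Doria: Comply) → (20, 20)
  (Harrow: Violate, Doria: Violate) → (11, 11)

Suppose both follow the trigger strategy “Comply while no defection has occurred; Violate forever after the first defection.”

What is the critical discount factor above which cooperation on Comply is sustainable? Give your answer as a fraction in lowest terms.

11/20

Under grim trigger the critical discount factor is (T−C)/(T−P) with T = 31, C = 20, P = 11.
δ* = (31−20)/(31−11) = 11/20.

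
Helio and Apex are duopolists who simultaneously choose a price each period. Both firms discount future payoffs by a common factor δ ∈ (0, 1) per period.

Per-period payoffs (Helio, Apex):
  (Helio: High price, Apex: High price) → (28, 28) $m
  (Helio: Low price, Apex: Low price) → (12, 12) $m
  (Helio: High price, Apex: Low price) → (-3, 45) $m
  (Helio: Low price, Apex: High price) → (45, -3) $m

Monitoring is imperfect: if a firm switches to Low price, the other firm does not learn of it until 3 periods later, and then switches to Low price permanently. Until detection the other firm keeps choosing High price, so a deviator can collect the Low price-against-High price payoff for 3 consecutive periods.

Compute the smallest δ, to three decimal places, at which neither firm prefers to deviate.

A deviator earns 45 for 3 periods, then 12 forever; cooperating earns 28 forever. Multiplying the IC by (1−δ):
28 ≥ 45(1−δ^3) + 12δ^3, so 33·δ^3 ≥ 17 and δ^3 ≥ 17/33.
δ ≥ (17/33)^(1/3) ≈ 0.802.

0.802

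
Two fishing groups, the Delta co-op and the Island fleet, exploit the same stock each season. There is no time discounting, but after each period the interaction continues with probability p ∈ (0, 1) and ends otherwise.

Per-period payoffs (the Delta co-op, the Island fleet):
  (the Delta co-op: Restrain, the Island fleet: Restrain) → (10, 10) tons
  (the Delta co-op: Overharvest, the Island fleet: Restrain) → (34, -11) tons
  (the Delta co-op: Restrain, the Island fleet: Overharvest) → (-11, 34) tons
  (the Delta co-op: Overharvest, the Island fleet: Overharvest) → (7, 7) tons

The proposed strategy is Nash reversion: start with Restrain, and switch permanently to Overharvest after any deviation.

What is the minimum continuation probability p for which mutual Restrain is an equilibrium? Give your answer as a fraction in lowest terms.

8/9

With no time discounting, the continuation probability p plays the role of the discount factor.
Grim-trigger IC: 10/(1−p) ≥ 34 + 7p/(1−p) ⇒ p ≥ (34−10)/(34−7) = 8/9.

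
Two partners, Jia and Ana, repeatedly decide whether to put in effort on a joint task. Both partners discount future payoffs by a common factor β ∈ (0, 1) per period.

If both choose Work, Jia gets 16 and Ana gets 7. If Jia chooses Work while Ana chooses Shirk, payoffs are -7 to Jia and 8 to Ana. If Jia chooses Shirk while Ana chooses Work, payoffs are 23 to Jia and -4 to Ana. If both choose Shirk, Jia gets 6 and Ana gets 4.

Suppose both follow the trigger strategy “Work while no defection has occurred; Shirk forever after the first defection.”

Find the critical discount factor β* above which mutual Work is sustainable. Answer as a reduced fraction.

Jia: cooperation gives 16 each period; deviation gives 23 once then 6 forever.
  16/(1−β) ≥ 23 + 6β/(1−β) ⇒ β ≥ 7/17.
Ana: cooperation gives 7 each period; deviation gives 8 once then 4 forever.
  β ≥ 1/4.
Both must hold, so the binding constraint is Jia's: β ≥ 7/17.

7/17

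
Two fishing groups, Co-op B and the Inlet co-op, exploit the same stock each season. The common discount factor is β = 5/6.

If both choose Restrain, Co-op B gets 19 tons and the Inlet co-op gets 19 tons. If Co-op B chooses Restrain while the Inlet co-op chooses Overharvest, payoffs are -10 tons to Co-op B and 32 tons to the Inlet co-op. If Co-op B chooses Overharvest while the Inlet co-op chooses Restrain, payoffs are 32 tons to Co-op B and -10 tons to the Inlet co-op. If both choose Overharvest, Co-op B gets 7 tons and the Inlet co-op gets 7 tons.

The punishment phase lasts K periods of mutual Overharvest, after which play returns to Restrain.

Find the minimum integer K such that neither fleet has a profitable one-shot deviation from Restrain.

2

No profitable deviation requires (19−7)(β+…+β^K) ≥ 32−19, i.e. β+…+β^K ≥ 13/12 ≈ 1.0833.
With β = 5/6, the partial sums are K=1: 0.8333, K=2: 1.5278.
K = 2 is the first length at which the sum reaches 1.0833.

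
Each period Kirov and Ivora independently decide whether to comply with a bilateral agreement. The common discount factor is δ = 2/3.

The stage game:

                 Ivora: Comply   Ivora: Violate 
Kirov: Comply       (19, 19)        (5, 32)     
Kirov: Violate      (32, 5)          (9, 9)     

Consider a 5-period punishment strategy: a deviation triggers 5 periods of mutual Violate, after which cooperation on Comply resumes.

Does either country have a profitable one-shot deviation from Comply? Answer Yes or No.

Comparing payoff streams over the 6 periods until play realigns: cooperate → 19(1+δ+…+δ^5); deviate → 32 + 9(δ+…+δ^5).
Cooperation is sustained iff (19−9)(δ+…+δ^5) ≥ 32−19.
δ+…+δ^5 = 2/3·(1−(2/3)^5)/(1−2/3) = 1.7366, and (32−19)/(19−9) = 1.3000.
1.7366 ≥ 1.3000, so cooperation is sustainable.

No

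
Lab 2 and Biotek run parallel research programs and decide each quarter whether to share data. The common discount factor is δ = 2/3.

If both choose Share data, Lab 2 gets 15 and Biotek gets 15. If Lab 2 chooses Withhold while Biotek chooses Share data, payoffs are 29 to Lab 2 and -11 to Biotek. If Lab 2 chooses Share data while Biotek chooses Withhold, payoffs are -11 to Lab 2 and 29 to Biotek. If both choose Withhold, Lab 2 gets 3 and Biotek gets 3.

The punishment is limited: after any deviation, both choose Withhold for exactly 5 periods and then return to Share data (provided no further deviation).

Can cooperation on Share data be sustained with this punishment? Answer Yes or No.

Yes

Comparing payoff streams over the 6 periods until play realigns: cooperate → 15(1+δ+…+δ^5); deviate → 29 + 3(δ+…+δ^5).
Cooperation is sustained iff (15−3)(δ+…+δ^5) ≥ 29−15.
δ+…+δ^5 = 2/3·(1−(2/3)^5)/(1−2/3) = 1.7366, and (29−15)/(15−3) = 1.1667.
1.7366 ≥ 1.1667, so cooperation is sustainable.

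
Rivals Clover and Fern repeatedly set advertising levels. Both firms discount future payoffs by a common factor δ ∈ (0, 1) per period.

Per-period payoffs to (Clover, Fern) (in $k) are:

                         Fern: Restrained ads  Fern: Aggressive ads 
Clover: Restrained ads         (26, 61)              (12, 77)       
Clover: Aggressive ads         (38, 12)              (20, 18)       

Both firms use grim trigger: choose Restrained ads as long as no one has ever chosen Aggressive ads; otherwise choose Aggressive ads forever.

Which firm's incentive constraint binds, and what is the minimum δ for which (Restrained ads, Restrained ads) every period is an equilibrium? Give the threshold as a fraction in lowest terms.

Clover; δ ≥ 2/3

Clover: cooperation gives 26 each period; deviation gives 38 once then 20 forever.
  26/(1−δ) ≥ 38 + 20δ/(1−δ) ⇒ δ ≥ 12/18 = 2/3.
Fern: cooperation gives 61 each period; deviation gives 77 once then 18 forever.
  δ ≥ 16/59.
Both must hold, so the binding constraint is Clover's: δ ≥ 2/3.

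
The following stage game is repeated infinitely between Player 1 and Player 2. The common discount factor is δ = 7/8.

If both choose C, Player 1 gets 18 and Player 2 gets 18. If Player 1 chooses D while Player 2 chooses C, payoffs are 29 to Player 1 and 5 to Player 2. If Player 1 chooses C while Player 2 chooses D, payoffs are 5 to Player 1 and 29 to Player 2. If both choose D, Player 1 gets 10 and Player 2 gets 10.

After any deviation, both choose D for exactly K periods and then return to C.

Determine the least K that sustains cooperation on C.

2

No profitable deviation requires (18−10)(δ+…+δ^K) ≥ 29−18, i.e. δ+…+δ^K ≥ 11/8 ≈ 1.3750.
With δ = 7/8, the partial sums are K=1: 0.8750, K=2: 1.6406.
K = 2 is the first length at which the sum reaches 1.3750.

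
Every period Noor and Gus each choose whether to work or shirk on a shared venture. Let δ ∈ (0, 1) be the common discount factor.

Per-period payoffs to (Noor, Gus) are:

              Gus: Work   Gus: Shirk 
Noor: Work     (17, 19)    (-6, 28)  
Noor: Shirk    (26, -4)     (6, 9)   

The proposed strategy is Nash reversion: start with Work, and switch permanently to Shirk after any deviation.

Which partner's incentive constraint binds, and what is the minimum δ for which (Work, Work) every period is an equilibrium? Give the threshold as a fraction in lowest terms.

Gus; δ ≥ 9/19

Noor's threshold: (26−17)/(26−6) = 9/20.
Gus's threshold: (28−19)/(28−9) = 9/19.
9/20 < 9/19, so Gus binds and δ* = 9/19.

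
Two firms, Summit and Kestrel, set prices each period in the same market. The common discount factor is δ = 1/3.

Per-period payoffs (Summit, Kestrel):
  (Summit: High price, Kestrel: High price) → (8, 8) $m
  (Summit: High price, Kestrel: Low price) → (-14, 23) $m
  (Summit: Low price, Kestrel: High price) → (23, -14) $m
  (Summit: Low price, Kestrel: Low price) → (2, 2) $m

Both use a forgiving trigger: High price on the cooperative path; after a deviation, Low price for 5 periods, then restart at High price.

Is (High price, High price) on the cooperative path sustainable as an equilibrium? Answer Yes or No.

No

A one-shot deviation gives 23 now, then 2 for 5 periods, then back to 8.
Gain from deviating: (23−8) today; loss: (8−2) in each of the next 5 periods.
No-deviation condition: (8−2)(δ+…+δ^5) ≥ 23−8, i.e. δ+…+δ^5 ≥ 5/2.
At δ = 1/3: δ+…+δ^5 = 0.4979 < 2.5000.
So cooperation is not sustainable.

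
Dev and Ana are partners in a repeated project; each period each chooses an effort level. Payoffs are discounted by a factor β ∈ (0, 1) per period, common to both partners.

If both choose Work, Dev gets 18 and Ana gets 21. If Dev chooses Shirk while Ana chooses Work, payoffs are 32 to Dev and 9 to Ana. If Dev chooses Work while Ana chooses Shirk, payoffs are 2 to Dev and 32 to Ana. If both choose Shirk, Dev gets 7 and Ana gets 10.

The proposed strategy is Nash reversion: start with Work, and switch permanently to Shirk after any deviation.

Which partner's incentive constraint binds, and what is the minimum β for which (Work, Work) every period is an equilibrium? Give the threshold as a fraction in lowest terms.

Dev; β ≥ 14/25

Dev: cooperation gives 18 each period; deviation gives 32 once then 7 forever.
  18/(1−β) ≥ 32 + 7β/(1−β) ⇒ β ≥ 14/25.
Ana: cooperation gives 21 each period; deviation gives 32 once then 10 forever.
  β ≥ 11/22 = 1/2.
Both must hold, so the binding constraint is Dev's: β ≥ 14/25.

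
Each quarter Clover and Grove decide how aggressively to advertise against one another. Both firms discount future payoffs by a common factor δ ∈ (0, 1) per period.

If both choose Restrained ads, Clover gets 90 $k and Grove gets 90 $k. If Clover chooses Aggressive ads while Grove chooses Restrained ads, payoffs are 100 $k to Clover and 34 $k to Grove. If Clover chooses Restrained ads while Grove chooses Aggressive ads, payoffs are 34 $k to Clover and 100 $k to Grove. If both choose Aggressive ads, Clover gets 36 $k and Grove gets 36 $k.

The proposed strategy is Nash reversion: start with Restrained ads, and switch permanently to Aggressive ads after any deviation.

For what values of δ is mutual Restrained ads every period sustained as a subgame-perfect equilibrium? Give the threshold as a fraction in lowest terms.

Under grim trigger the critical discount factor is (T−C)/(T−P) with T = 100, C = 90, P = 36.
δ* = (100−90)/(100−36) = 10/64 = 5/32.

5/32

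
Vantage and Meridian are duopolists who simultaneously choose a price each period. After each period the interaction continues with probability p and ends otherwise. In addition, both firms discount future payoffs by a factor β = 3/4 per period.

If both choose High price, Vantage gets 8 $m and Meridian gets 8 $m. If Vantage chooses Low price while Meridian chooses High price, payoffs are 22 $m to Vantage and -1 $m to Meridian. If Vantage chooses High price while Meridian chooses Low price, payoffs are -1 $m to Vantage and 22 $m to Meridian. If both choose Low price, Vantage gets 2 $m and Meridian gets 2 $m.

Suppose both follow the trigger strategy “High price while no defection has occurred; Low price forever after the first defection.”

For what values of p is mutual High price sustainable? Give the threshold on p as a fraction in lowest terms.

14/15

Expected continuation weight on next period's payoff is β·p = 3/4·p, which plays the role of the discount factor.
Cooperation requires 3/4·p ≥ (22−8)/(22−2) = 7/10, hence p ≥ 14/15.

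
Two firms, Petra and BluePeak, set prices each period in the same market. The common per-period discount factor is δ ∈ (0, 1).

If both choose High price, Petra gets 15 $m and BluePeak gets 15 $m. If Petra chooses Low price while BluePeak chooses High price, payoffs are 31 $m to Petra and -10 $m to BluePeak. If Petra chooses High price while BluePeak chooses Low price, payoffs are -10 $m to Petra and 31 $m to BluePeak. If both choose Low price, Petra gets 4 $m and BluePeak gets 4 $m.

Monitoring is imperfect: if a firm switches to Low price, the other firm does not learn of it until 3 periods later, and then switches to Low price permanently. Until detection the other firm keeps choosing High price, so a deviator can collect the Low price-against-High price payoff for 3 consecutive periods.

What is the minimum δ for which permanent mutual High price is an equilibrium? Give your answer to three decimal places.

A deviator earns 31 for 3 periods, then 4 forever; cooperating earns 15 forever. Multiplying the IC by (1−δ):
15 ≥ 31(1−δ^3) + 4δ^3, so 27·δ^3 ≥ 16 and δ^3 ≥ 16/27.
δ ≥ (16/27)^(1/3) ≈ 0.840.

0.840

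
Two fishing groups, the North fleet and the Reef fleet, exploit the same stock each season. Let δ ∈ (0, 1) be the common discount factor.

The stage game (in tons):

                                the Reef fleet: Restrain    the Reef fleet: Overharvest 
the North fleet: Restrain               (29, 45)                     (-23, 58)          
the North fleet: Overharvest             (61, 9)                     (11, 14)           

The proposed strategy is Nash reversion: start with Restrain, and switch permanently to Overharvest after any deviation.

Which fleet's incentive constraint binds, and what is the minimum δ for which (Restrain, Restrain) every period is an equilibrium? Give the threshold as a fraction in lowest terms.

For the North fleet: deviation gain 61−29 = 32, per-period punishment loss 29−11 = 18. IC gives δ ≥ 32/50 = 16/25.
For the Reef fleet: gain 13, loss 31 per period, so δ ≥ 13/44.
The tighter constraint is the North fleet's, so cooperation needs δ ≥ 16/25.

the North fleet; δ ≥ 16/25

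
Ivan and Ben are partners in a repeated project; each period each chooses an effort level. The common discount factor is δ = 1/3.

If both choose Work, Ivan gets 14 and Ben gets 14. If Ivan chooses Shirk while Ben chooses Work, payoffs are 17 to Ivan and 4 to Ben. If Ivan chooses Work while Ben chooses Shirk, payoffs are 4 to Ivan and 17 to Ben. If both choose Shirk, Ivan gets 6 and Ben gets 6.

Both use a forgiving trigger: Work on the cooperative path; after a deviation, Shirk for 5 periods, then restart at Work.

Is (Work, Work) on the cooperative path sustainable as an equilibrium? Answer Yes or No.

Yes

Comparing payoff streams over the 6 periods until play realigns: cooperate → 14(1+δ+…+δ^5); deviate → 17 + 6(δ+…+δ^5).
Cooperation is sustained iff (14−6)(δ+…+δ^5) ≥ 17−14.
δ+…+δ^5 = 1/3·(1−(1/3)^5)/(1−1/3) = 0.4979, and (17−14)/(14−6) = 0.3750.
0.4979 ≥ 0.3750, so cooperation is sustainable.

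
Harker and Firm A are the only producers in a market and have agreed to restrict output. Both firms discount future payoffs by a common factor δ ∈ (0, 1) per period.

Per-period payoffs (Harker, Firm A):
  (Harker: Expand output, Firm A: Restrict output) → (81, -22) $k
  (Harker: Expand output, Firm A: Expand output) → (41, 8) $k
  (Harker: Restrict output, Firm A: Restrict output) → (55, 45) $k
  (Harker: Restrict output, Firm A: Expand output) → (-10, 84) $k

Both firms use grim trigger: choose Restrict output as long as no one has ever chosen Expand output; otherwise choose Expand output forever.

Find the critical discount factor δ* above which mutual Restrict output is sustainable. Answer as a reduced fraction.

For Harker: deviation gain 81−55 = 26, per-period punishment loss 55−41 = 14. IC gives δ ≥ 26/40 = 13/20.
For Firm A: gain 39, loss 37 per period, so δ ≥ 39/76.
The tighter constraint is Harker's, so cooperation needs δ ≥ 13/20.

13/20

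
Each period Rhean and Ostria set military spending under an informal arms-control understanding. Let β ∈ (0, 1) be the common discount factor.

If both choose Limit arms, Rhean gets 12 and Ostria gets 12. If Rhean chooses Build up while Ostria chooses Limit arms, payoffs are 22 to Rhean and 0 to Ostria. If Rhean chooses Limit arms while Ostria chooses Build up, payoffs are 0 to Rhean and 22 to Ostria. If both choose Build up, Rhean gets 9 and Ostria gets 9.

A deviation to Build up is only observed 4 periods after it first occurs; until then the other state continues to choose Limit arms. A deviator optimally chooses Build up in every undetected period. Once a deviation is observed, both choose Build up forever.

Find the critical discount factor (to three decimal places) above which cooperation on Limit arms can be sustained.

0.937

A deviator earns 22 for 4 periods, then 9 forever; cooperating earns 12 forever. Multiplying the IC by (1−β):
12 ≥ 22(1−β^4) + 9β^4, so 13·β^4 ≥ 10 and β^4 ≥ 10/13.
β ≥ (10/13)^(1/4) ≈ 0.937.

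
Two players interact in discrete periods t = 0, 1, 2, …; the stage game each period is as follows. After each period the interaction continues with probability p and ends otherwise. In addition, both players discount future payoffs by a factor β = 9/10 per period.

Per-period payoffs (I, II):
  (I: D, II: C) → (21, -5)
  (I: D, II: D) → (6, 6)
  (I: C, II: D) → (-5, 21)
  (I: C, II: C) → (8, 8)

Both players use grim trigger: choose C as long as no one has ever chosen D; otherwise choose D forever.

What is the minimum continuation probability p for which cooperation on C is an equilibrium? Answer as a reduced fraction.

26/27

With continuation probability p and discount β, the effective per-period discount factor is βp.
Grim-trigger IC: βp ≥ (21−8)/(21−6) = 13/15.
So p ≥ (13/15)/(9/10) = 26/27.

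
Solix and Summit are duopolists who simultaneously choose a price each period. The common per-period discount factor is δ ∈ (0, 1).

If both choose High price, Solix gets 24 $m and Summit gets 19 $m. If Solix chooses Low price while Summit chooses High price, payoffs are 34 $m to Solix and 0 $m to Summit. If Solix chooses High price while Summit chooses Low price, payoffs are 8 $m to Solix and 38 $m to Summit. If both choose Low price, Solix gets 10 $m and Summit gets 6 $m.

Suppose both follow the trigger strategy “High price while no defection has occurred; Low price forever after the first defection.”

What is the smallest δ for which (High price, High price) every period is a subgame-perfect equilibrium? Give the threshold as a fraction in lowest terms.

19/32

Solix: cooperation gives 24 each period; deviation gives 34 once then 10 forever.
  24/(1−δ) ≥ 34 + 10δ/(1−δ) ⇒ δ ≥ 10/24 = 5/12.
Summit: cooperation gives 19 each period; deviation gives 38 once then 6 forever.
  δ ≥ 19/32.
Both must hold, so the binding constraint is Summit's: δ ≥ 19/32.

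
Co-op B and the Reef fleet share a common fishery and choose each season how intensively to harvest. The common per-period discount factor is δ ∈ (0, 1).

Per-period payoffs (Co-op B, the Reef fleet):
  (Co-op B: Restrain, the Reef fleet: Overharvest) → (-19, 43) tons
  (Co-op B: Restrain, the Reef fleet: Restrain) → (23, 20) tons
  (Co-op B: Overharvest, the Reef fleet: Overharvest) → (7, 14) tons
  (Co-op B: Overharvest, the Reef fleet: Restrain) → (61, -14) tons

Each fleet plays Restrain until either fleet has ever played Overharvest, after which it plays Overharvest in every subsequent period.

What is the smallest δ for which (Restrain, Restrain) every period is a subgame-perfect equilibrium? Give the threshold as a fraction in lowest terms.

For Co-op B: deviation gain 61−23 = 38, per-period punishment loss 23−7 = 16. IC gives δ ≥ 38/54 = 19/27.
For the Reef fleet: gain 23, loss 6 per period, so δ ≥ 23/29.
The tighter constraint is the Reef fleet's, so cooperation needs δ ≥ 23/29.

23/29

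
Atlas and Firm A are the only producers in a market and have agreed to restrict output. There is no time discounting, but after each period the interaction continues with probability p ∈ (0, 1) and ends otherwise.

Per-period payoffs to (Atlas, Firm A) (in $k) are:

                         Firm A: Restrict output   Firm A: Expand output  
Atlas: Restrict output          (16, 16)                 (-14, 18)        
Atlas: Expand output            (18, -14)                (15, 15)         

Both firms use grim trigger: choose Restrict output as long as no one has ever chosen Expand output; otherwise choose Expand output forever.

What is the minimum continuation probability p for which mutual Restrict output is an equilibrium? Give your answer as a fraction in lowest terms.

2/3

Expected cooperation value is 16 + p·16 + p²·16 + … = 16/(1−p); deviation gives 18 + p·15/(1−p).
16 ≥ 18(1−p) + 15p ⇒ 3p ≥ 2 ⇒ p ≥ 2/3.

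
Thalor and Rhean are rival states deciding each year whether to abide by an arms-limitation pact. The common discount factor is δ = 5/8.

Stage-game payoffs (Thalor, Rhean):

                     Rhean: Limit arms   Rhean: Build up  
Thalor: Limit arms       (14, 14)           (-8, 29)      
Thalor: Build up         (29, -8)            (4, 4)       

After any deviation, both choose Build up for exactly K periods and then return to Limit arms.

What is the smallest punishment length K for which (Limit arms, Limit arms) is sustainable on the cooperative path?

5

IC: δ(1−δ^K)/(1−δ) ≥ (29−14)/(14−4) = 3/2.
With δ = 5/8: need 1 − δ^K ≥ 3/2·(1−5/8)/(5/8), i.e. δ^K ≤ 0.1000.
Since (5/8)^4 = 0.1526 and (5/8)^5 = 0.0954, the smallest such K is 5.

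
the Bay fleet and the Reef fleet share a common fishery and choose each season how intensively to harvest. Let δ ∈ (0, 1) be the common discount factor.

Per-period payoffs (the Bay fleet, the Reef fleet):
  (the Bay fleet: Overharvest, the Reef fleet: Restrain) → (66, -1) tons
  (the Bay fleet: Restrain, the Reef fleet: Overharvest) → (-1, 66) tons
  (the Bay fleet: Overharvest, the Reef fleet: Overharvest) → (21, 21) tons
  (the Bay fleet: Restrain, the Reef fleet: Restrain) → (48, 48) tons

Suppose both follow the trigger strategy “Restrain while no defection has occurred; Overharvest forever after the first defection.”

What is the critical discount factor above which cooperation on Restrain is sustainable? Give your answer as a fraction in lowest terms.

2/5

Under grim trigger the critical discount factor is (T−C)/(T−P) with T = 66, C = 48, P = 21.
δ* = (66−48)/(66−21) = 18/45 = 2/5.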